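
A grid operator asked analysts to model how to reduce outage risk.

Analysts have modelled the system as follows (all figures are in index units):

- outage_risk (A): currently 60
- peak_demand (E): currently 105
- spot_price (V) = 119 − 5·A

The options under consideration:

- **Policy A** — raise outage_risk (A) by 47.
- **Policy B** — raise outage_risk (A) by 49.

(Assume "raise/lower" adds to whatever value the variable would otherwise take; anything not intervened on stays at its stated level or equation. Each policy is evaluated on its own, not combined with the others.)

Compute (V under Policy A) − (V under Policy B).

Policy A (A + 47):
  A = 60 + 47 = 107
  V = 119 − 5·107 = -416
Policy B (A + 49):
  A = 60 + 49 = 109
  V = 119 − 5·109 = -426
V: -416 − (-426) = 10

10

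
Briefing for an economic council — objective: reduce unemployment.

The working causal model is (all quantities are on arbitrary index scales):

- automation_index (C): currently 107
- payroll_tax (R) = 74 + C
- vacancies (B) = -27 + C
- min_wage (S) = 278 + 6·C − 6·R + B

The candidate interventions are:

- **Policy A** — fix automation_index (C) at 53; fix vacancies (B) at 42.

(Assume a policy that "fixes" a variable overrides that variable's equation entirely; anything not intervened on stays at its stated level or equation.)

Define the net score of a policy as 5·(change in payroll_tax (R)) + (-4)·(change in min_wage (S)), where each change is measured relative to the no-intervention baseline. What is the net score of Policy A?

-118

Baseline:
  C = 107
  R = 74 + 107 = 181
  B = -27 + 107 = 80
  S = 278 + 6·107 − 6·181 + 80 = -86
Policy A (C := 53, B := 42):
  C = 53
  R = 74 + 53 = 127
  B = 42
  S = 278 + 6·53 − 6·127 + 42 = -124
ΔR = 127 − 181 = -54; ΔS = -124 − (-86) = -38
Score = 5·(-54) + (-4)·(-38) = -118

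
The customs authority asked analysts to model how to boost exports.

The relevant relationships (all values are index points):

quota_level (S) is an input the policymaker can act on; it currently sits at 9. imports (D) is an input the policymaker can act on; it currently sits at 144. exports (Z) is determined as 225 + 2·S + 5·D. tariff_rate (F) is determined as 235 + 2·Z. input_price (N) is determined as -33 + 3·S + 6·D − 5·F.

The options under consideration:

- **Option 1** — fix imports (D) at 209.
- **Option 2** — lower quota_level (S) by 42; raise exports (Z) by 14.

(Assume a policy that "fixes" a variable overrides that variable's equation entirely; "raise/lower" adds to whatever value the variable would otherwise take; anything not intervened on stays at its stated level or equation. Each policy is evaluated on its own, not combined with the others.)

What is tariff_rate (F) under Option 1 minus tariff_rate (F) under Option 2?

790

Option 1 (D := 209):
  S = 9
  D = 209
  Z = 225 + 2·9 + 5·209 = 1288
  F = 235 + 2·1288 = 2811
Option 2 (S − 42, Z + 14):
  S = 9 − 42 = -33
  D = 144
  Z = 225 + 2·(-33) + 5·144 (+14 from intervention) = 893
  F = 235 + 2·893 = 2021
F: 2811 − 2021 = 790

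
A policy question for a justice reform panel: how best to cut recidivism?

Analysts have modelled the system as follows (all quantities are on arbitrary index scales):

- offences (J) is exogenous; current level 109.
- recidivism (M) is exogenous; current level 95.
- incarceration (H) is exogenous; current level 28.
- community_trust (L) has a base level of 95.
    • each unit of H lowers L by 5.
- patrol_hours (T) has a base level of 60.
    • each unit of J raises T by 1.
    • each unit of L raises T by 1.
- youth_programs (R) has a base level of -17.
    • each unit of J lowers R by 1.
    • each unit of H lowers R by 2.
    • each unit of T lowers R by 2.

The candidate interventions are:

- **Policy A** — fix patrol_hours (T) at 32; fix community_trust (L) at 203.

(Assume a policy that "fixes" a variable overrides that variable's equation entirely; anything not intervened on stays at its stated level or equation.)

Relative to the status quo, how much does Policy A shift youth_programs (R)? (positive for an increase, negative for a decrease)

Baseline:
  J = 109
  H = 28
  L = 95 − 5·28 = -45
  T = 60 + 109 + (-45) = 124
  R = -17 − 109 − 2·28 − 2·124 = -430
Policy A (T := 32, L := 203):
  J = 109
  H = 28
  L = 203
  T = 32
  R = -17 − 109 − 2·28 − 2·32 = -246
Change in R: -246 − (-430) = 184

184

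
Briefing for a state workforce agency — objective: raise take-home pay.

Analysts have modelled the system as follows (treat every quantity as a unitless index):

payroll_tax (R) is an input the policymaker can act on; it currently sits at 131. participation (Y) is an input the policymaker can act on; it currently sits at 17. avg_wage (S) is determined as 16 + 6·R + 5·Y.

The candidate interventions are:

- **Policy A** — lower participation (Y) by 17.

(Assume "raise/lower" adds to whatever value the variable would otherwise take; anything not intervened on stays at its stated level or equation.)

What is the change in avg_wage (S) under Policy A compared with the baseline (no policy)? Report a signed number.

-85

Baseline:
  R = 131
  Y = 17
  S = 16 + 6·131 + 5·17 = 887
Policy A (Y − 17):
  R = 131
  Y = 17 − 17 = 0
  S = 16 + 6·131 + 5·0 = 802
Change in S: 802 − 887 = -85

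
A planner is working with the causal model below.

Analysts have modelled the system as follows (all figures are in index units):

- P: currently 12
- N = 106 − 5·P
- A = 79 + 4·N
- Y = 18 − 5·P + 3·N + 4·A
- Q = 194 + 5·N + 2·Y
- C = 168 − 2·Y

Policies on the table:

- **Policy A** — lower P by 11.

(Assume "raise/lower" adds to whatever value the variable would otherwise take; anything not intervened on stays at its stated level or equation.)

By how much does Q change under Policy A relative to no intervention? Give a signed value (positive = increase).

Baseline:
  P = 12
  N = 106 − 5·12 = 46
  A = 79 + 4·46 = 263
  Y = 18 − 5·12 + 3·46 + 4·263 = 1148
  Q = 194 + 5·46 + 2·1148 = 2720
Policy A (P − 11):
  P = 12 − 11 = 1
  N = 106 − 5·1 = 101
  A = 79 + 4·101 = 483
  Y = 18 − 5·1 + 3·101 + 4·483 = 2248
  Q = 194 + 5·101 + 2·2248 = 5195
Change in Q: 5195 − 2720 = 2475

2475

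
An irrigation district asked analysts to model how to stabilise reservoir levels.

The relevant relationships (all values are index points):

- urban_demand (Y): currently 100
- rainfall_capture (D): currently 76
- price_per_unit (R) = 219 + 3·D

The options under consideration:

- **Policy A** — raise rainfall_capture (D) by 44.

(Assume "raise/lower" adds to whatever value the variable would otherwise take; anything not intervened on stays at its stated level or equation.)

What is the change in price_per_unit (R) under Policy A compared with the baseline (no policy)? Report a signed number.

Baseline:
  D = 76
  R = 219 + 3·76 = 447
Policy A (D + 44):
  D = 76 + 44 = 120
  R = 219 + 3·120 = 579
Change in R: 579 − 447 = 132

132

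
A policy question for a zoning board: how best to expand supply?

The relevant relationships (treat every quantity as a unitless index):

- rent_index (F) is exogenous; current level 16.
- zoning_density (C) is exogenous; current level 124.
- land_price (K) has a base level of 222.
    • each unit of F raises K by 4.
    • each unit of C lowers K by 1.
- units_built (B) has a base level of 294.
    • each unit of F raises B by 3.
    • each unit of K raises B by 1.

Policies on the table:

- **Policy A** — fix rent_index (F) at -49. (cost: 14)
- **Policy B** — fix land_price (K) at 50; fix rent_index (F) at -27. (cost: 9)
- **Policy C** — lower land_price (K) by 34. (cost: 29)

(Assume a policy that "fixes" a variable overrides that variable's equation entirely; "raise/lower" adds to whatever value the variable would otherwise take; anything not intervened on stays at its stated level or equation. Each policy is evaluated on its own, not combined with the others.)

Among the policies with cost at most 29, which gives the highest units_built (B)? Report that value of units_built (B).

470

Policy A (F := -49):
  F = -49
  C = 124
  K = 222 + 4·(-49) − 124 = -98
  B = 294 + 3·(-49) + (-98) = 49
Policy B (K := 50, F := -27):
  F = -27
  C = 124
  K = 50
  B = 294 + 3·(-27) + 50 = 263
Policy C (K − 34):
  F = 16
  C = 124
  K = 222 + 4·16 − 124 (−34 from intervention) = 128
  B = 294 + 3·16 + 128 = 470
Comparing — Policy A: B=49, Policy B: B=263, Policy C: B=470. Highest is 470 (Policy C).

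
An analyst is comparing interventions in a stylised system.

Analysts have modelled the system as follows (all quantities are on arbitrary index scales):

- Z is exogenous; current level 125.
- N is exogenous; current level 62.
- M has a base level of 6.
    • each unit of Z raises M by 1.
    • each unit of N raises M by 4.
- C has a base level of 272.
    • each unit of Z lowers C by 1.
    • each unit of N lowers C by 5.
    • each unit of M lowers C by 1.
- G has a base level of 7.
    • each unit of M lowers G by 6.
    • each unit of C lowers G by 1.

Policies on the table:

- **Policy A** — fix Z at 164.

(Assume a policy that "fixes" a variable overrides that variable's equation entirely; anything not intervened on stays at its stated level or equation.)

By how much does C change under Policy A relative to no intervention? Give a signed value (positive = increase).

Baseline:
  Z = 125
  N = 62
  M = 6 + 125 + 4·62 = 379
  C = 272 − 125 − 5·62 − 379 = -542
Policy A (Z := 164):
  Z = 164
  N = 62
  M = 6 + 164 + 4·62 = 418
  C = 272 − 164 − 5·62 − 418 = -620
Change in C: -620 − (-542) = -78

-78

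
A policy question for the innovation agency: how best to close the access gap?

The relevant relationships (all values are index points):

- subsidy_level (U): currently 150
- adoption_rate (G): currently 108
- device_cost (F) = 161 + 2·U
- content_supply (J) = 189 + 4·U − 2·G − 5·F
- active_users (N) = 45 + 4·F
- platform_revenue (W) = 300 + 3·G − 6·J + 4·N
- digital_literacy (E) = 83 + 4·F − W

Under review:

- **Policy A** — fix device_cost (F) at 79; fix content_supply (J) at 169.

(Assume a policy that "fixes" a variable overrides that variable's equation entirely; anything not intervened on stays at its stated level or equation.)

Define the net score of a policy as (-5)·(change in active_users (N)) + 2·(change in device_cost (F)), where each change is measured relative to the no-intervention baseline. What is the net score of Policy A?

6876

Baseline:
  U = 150
  F = 161 + 2·150 = 461
  N = 45 + 4·461 = 1889
Policy A (F := 79, J := 169):
  U = 150
  F = 79
  N = 45 + 4·79 = 361
ΔN = 361 − 1889 = -1528; ΔF = 79 − 461 = -382
Score = (-5)·(-1528) + 2·(-382) = 6876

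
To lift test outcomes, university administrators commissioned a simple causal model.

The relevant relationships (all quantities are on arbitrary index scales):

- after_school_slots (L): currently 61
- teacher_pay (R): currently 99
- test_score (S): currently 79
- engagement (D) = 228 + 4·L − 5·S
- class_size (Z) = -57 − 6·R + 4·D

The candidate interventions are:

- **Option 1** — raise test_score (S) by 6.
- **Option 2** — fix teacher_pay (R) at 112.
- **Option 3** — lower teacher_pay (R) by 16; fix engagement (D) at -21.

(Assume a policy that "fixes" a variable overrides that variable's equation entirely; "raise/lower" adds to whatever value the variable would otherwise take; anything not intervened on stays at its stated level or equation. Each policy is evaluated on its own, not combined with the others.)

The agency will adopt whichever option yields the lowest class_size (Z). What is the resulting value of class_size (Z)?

Option 1 (S + 6):
  L = 61
  R = 99
  S = 79 + 6 = 85
  D = 228 + 4·61 − 5·85 = 47
  Z = -57 − 6·99 + 4·47 = -463
Option 2 (R := 112):
  L = 61
  R = 112
  S = 79
  D = 228 + 4·61 − 5·79 = 77
  Z = -57 − 6·112 + 4·77 = -421
Option 3 (R − 16, D := -21):
  L = 61
  R = 99 − 16 = 83
  S = 79
  D = -21
  Z = -57 − 6·83 + 4·(-21) = -639
Comparing — Option 1: Z=-463, Option 2: Z=-421, Option 3: Z=-639. Lowest is -639 (Option 3).

-639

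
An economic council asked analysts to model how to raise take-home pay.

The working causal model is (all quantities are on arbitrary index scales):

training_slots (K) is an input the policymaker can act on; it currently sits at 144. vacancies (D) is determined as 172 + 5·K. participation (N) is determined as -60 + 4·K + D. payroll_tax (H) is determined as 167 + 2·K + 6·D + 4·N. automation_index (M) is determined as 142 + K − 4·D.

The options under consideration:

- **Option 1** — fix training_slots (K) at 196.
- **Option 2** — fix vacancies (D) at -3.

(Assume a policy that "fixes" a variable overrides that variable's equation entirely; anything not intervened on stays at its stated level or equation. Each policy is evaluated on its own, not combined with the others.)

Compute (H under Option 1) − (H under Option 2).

12486

Option 1 (K := 196):
  K = 196
  D = 172 + 5·196 = 1152
  N = -60 + 4·196 + 1152 = 1876
  H = 167 + 2·196 + 6·1152 + 4·1876 = 14975
Option 2 (D := -3):
  K = 144
  D = -3
  N = -60 + 4·144 + (-3) = 513
  H = 167 + 2·144 + 6·(-3) + 4·513 = 2489
H: 14975 − 2489 = 12486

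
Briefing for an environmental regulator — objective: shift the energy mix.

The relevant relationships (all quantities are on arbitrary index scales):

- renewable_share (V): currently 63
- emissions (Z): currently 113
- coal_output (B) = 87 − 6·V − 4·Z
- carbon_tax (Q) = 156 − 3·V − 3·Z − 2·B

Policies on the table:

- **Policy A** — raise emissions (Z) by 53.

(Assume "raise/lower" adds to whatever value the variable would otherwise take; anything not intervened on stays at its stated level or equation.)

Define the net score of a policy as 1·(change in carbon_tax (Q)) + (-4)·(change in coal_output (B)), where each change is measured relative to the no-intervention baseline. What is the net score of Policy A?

Baseline:
  V = 63
  Z = 113
  B = 87 − 6·63 − 4·113 = -743
  Q = 156 − 3·63 − 3·113 − 2·(-743) = 1114
Policy A (Z + 53):
  V = 63
  Z = 113 + 53 = 166
  B = 87 − 6·63 − 4·166 = -955
  Q = 156 − 3·63 − 3·166 − 2·(-955) = 1379
ΔQ = 1379 − 1114 = 265; ΔB = -955 − (-743) = -212
Score = 1·265 + (-4)·(-212) = 1113

1113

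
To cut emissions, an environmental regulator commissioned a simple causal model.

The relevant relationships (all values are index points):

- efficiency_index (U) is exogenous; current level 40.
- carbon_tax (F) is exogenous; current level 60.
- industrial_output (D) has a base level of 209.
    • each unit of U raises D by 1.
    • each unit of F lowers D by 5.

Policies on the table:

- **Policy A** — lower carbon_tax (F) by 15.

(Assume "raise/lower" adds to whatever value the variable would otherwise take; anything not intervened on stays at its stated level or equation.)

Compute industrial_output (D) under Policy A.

Policy A (F − 15):
  U = 40
  F = 60 − 15 = 45
  D = 209 + 40 − 5·45 = 24

24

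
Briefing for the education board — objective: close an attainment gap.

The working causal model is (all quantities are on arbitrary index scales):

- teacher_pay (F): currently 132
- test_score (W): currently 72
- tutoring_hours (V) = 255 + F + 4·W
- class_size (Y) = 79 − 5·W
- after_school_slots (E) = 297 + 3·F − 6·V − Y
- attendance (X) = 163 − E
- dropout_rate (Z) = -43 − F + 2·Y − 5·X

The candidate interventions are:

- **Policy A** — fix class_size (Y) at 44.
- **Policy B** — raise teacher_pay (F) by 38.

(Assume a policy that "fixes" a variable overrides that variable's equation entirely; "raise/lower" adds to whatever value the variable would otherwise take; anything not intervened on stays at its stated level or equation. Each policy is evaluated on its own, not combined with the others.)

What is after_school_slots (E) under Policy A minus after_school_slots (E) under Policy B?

-211

Policy A (Y := 44):
  F = 132
  W = 72
  V = 255 + 132 + 4·72 = 675
  Y = 44
  E = 297 + 3·132 − 6·675 − 44 = -3401
Policy B (F + 38):
  F = 132 + 38 = 170
  W = 72
  V = 255 + 170 + 4·72 = 713
  Y = 79 − 5·72 = -281
  E = 297 + 3·170 − 6·713 − (-281) = -3190
E: -3401 − (-3190) = -211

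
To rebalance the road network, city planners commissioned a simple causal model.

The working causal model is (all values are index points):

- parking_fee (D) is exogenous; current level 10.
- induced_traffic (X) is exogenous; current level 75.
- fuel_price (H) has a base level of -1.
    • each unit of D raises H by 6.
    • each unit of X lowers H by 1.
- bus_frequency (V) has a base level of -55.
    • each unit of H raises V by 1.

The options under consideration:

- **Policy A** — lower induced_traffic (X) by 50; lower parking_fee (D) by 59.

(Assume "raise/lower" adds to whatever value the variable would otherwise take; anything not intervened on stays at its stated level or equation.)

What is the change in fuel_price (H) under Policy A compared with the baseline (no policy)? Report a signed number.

Baseline:
  D = 10
  X = 75
  H = -1 + 6·10 − 75 = -16
Policy A (X − 50, D − 59):
  D = 10 − 59 = -49
  X = 75 − 50 = 25
  H = -1 + 6·(-49) − 25 = -320
Change in H: -320 − (-16) = -304

-304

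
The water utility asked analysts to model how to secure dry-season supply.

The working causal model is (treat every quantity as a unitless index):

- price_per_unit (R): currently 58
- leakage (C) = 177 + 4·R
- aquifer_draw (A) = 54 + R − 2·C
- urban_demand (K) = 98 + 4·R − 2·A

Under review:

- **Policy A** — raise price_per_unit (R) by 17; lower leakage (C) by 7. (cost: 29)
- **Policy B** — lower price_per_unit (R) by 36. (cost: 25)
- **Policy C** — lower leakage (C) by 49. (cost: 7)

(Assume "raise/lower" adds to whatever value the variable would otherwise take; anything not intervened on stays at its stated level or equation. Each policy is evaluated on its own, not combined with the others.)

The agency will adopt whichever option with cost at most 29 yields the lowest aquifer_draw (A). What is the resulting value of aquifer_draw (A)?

-811

Policy A (R + 17, C − 7):
  R = 58 + 17 = 75
  C = 177 + 4·75 (−7 from intervention) = 470
  A = 54 + 75 − 2·470 = -811
Policy B (R − 36):
  R = 58 − 36 = 22
  C = 177 + 4·22 = 265
  A = 54 + 22 − 2·265 = -454
Policy C (C − 49):
  R = 58
  C = 177 + 4·58 (−49 from intervention) = 360
  A = 54 + 58 − 2·360 = -608
Comparing — Policy A: A=-811, Policy B: A=-454, Policy C: A=-608. Lowest is -811 (Policy A).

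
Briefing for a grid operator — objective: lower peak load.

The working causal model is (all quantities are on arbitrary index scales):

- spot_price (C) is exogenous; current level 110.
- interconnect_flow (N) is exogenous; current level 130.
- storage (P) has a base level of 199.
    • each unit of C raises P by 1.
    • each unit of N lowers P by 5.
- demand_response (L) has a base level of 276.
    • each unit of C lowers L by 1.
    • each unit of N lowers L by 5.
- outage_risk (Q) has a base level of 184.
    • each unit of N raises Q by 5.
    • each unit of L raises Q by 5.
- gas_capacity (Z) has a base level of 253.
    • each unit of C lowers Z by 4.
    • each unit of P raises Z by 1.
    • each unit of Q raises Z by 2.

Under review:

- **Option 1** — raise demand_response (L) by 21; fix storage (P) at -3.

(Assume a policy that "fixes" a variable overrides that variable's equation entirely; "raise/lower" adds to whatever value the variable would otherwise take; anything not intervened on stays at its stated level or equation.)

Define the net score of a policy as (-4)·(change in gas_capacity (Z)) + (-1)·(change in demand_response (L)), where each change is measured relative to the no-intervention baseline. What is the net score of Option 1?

-2213

Baseline:
  C = 110
  N = 130
  P = 199 + 110 − 5·130 = -341
  L = 276 − 110 − 5·130 = -484
  Q = 184 + 5·130 + 5·(-484) = -1586
  Z = 253 − 4·110 + (-341) + 2·(-1586) = -3700
Option 1 (L + 21, P := -3):
  C = 110
  N = 130
  P = -3
  L = 276 − 110 − 5·130 (+21 from intervention) = -463
  Q = 184 + 5·130 + 5·(-463) = -1481
  Z = 253 − 4·110 + (-3) + 2·(-1481) = -3152
ΔZ = -3152 − (-3700) = 548; ΔL = -463 − (-484) = 21
Score = (-4)·548 + (-1)·21 = -2213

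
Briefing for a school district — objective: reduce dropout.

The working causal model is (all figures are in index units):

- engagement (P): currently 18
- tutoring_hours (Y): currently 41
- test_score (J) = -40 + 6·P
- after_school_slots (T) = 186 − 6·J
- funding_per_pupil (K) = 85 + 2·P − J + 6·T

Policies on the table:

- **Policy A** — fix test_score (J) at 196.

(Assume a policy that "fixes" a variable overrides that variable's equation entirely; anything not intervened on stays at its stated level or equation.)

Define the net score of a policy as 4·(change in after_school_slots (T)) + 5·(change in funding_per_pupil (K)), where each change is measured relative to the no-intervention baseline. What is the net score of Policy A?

Baseline:
  P = 18
  J = -40 + 6·18 = 68
  T = 186 − 6·68 = -222
  K = 85 + 2·18 − 68 + 6·(-222) = -1279
Policy A (J := 196):
  P = 18
  J = 196
  T = 186 − 6·196 = -990
  K = 85 + 2·18 − 196 + 6·(-990) = -6015
ΔT = -990 − (-222) = -768; ΔK = -6015 − (-1279) = -4736
Score = 4·(-768) + 5·(-4736) = -26752

-26752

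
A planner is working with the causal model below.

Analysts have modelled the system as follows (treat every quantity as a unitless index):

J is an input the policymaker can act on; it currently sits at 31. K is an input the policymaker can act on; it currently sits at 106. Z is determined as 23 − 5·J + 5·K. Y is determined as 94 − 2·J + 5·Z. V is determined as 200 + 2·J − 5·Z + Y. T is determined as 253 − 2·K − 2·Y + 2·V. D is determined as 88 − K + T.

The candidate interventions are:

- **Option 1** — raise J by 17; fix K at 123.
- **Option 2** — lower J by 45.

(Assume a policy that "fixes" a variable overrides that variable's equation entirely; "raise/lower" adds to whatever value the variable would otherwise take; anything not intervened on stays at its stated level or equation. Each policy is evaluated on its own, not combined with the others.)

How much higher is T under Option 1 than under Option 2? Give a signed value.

Option 1 (J + 17, K := 123):
  J = 31 + 17 = 48
  K = 123
  Z = 23 − 5·48 + 5·123 = 398
  Y = 94 − 2·48 + 5·398 = 1988
  V = 200 + 2·48 − 5·398 + 1988 = 294
  T = 253 − 2·123 − 2·1988 + 2·294 = -3381
Option 2 (J − 45):
  J = 31 − 45 = -14
  K = 106
  Z = 23 − 5·(-14) + 5·106 = 623
  Y = 94 − 2·(-14) + 5·623 = 3237
  V = 200 + 2·(-14) − 5·623 + 3237 = 294
  T = 253 − 2·106 − 2·3237 + 2·294 = -5845
T: -3381 − (-5845) = 2464

2464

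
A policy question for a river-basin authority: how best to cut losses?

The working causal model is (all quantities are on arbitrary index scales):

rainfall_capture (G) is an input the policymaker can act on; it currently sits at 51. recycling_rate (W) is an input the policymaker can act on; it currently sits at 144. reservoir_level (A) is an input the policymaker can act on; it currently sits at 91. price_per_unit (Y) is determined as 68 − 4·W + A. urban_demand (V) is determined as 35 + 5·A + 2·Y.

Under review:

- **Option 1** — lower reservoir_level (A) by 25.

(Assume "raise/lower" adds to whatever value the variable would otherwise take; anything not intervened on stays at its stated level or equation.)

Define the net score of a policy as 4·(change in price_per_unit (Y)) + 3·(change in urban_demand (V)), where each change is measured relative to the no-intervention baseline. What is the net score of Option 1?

-625

Baseline:
  W = 144
  A = 91
  Y = 68 − 4·144 + 91 = -417
  V = 35 + 5·91 + 2·(-417) = -344
Option 1 (A − 25):
  W = 144
  A = 91 − 25 = 66
  Y = 68 − 4·144 + 66 = -442
  V = 35 + 5·66 + 2·(-442) = -519
ΔY = -442 − (-417) = -25; ΔV = -519 − (-344) = -175
Score = 4·(-25) + 3·(-175) = -625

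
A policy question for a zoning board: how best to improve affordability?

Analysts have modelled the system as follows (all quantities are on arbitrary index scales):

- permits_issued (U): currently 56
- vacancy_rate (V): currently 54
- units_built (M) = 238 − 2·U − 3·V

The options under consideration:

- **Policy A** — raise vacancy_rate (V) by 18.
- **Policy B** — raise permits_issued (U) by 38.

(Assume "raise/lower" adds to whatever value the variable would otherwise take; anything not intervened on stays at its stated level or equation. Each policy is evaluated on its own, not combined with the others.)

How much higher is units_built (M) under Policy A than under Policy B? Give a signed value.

Policy A (V + 18):
  U = 56
  V = 54 + 18 = 72
  M = 238 − 2·56 − 3·72 = -90
Policy B (U + 38):
  U = 56 + 38 = 94
  V = 54
  M = 238 − 2·94 − 3·54 = -112
M: -90 − (-112) = 22

22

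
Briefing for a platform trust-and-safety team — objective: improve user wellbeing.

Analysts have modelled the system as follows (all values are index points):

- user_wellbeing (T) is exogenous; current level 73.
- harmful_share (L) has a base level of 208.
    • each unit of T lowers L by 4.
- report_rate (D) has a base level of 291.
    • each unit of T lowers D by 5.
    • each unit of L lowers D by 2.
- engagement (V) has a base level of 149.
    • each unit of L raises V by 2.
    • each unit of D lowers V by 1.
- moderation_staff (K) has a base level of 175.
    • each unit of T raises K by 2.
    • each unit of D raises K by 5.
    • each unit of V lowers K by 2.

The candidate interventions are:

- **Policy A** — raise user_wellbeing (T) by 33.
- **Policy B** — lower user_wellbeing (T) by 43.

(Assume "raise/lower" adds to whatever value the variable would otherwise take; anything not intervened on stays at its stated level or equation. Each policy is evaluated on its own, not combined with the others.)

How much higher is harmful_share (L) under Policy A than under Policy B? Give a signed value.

-304

Policy A (T + 33):
  T = 73 + 33 = 106
  L = 208 − 4·106 = -216
Policy B (T − 43):
  T = 73 − 43 = 30
  L = 208 − 4·30 = 88
L: -216 − 88 = -304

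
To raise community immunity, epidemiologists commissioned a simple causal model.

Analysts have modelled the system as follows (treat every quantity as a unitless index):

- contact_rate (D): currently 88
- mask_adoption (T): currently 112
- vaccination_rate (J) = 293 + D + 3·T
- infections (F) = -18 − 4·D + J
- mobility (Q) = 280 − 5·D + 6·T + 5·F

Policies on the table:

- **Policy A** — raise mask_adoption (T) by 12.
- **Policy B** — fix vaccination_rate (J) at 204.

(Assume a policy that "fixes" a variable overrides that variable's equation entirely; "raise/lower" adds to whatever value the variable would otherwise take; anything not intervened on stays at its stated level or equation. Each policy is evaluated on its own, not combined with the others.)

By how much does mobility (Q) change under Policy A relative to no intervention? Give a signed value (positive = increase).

Baseline:
  D = 88
  T = 112
  J = 293 + 88 + 3·112 = 717
  F = -18 − 4·88 + 717 = 347
  Q = 280 − 5·88 + 6·112 + 5·347 = 2247
Policy A (T + 12):
  D = 88
  T = 112 + 12 = 124
  J = 293 + 88 + 3·124 = 753
  F = -18 − 4·88 + 753 = 383
  Q = 280 − 5·88 + 6·124 + 5·383 = 2499
Change in Q: 2499 − 2247 = 252

252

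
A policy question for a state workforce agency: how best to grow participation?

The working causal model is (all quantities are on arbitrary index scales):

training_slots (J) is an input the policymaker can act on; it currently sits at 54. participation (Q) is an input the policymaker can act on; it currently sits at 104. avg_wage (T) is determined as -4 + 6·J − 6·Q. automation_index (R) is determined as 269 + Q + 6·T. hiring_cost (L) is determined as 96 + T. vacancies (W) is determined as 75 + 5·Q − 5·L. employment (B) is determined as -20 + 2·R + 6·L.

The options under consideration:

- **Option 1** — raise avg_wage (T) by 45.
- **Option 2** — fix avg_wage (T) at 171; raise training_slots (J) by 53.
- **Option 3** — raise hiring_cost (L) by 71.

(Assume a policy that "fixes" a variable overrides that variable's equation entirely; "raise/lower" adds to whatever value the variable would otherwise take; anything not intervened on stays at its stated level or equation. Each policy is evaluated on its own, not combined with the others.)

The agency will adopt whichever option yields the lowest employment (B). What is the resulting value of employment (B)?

Option 1 (T + 45):
  J = 54
  Q = 104
  T = -4 + 6·54 − 6·104 (+45 from intervention) = -259
  R = 269 + 104 + 6·(-259) = -1181
  L = 96 + (-259) = -163
  B = -20 + 2·(-1181) + 6·(-163) = -3360
Option 2 (T := 171, J + 53):
  J = 54 + 53 = 107
  Q = 104
  T = 171
  R = 269 + 104 + 6·171 = 1399
  L = 96 + 171 = 267
  B = -20 + 2·1399 + 6·267 = 4380
Option 3 (L + 71):
  J = 54
  Q = 104
  T = -4 + 6·54 − 6·104 = -304
  R = 269 + 104 + 6·(-304) = -1451
  L = 96 + (-304) (+71 from intervention) = -137
  B = -20 + 2·(-1451) + 6·(-137) = -3744
Comparing — Option 1: B=-3360, Option 2: B=4380, Option 3: B=-3744. Lowest is -3744 (Option 3).

-3744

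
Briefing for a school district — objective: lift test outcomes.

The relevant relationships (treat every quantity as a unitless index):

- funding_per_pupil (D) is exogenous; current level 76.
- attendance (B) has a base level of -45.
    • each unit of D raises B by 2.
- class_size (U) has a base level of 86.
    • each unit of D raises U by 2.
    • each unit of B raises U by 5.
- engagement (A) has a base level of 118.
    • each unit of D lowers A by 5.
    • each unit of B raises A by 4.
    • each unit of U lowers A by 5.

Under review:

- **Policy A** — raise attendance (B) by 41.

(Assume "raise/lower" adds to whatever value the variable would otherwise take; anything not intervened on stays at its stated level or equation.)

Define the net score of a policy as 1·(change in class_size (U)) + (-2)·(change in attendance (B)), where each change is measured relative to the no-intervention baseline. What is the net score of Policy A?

Baseline:
  D = 76
  B = -45 + 2·76 = 107
  U = 86 + 2·76 + 5·107 = 773
Policy A (B + 41):
  D = 76
  B = -45 + 2·76 (+41 from intervention) = 148
  U = 86 + 2·76 + 5·148 = 978
ΔU = 978 − 773 = 205; ΔB = 148 − 107 = 41
Score = 1·205 + (-2)·41 = 123

123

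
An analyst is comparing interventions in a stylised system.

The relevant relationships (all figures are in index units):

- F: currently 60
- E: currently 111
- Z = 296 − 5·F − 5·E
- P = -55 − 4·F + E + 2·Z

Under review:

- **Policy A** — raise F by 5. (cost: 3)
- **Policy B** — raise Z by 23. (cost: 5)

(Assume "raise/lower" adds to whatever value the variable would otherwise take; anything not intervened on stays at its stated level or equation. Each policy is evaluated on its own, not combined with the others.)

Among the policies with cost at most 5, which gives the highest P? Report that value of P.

-1256

Policy A (F + 5):
  F = 60 + 5 = 65
  E = 111
  Z = 296 − 5·65 − 5·111 = -584
  P = -55 − 4·65 + 111 + 2·(-584) = -1372
Policy B (Z + 23):
  F = 60
  E = 111
  Z = 296 − 5·60 − 5·111 (+23 from intervention) = -536
  P = -55 − 4·60 + 111 + 2·(-536) = -1256
Comparing — Policy A: P=-1372, Policy B: P=-1256. Highest is -1256 (Policy B).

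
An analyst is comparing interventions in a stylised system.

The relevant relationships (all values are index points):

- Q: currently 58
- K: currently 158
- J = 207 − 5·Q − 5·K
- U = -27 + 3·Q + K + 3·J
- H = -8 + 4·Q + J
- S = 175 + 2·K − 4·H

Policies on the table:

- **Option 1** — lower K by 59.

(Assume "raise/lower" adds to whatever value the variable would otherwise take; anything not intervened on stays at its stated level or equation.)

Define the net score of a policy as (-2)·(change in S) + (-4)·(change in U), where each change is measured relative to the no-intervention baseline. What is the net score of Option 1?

Baseline:
  Q = 58
  K = 158
  J = 207 − 5·58 − 5·158 = -873
  U = -27 + 3·58 + 158 + 3·(-873) = -2314
  H = -8 + 4·58 + (-873) = -649
  S = 175 + 2·158 − 4·(-649) = 3087
Option 1 (K − 59):
  Q = 58
  K = 158 − 59 = 99
  J = 207 − 5·58 − 5·99 = -578
  U = -27 + 3·58 + 99 + 3·(-578) = -1488
  H = -8 + 4·58 + (-578) = -354
  S = 175 + 2·99 − 4·(-354) = 1789
ΔS = 1789 − 3087 = -1298; ΔU = -1488 − (-2314) = 826
Score = (-2)·(-1298) + (-4)·826 = -708

-708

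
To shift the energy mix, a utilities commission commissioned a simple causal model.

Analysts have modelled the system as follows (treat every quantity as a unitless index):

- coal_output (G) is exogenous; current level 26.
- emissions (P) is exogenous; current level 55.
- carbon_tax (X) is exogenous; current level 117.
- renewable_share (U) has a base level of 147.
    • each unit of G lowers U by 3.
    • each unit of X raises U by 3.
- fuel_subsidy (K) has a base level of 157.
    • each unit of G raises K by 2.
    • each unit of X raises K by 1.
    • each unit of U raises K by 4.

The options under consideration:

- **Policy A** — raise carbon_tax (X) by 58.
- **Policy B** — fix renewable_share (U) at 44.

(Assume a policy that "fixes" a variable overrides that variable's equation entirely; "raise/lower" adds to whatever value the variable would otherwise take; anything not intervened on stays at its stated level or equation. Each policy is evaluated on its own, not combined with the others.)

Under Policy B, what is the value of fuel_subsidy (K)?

502

Policy B (U := 44):
  G = 26
  X = 117
  U = 44
  K = 157 + 2·26 + 117 + 4·44 = 502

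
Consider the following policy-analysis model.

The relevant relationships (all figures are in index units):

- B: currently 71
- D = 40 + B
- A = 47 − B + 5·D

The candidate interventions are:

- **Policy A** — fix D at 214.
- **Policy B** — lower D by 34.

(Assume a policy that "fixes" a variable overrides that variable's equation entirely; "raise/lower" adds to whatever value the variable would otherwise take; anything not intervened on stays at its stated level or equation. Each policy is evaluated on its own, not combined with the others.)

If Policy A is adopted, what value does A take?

Policy A (D := 214):
  B = 71
  D = 214
  A = 47 − 71 + 5·214 = 1046

1046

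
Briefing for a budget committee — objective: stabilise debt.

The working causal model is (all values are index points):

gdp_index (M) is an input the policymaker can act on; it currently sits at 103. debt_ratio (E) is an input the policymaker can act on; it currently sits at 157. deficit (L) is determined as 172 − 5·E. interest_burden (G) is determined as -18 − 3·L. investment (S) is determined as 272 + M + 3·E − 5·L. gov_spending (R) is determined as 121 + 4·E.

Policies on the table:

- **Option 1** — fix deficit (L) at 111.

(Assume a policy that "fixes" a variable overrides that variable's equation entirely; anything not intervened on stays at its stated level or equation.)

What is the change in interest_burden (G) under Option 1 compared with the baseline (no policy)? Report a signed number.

Baseline:
  E = 157
  L = 172 − 5·157 = -613
  G = -18 − 3·(-613) = 1821
Option 1 (L := 111):
  E = 157
  L = 111
  G = -18 − 3·111 = -351
Change in G: -351 − 1821 = -2172

-2172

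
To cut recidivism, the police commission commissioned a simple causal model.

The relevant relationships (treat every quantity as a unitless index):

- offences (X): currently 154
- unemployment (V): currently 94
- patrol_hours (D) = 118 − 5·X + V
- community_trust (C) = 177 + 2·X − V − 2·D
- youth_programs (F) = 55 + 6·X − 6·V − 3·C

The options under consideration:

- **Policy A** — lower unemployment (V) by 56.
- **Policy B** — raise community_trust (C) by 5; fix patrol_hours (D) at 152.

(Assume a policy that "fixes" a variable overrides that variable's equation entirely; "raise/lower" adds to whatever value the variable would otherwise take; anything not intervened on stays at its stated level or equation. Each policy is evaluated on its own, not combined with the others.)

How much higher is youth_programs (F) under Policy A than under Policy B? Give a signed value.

Policy A (V − 56):
  X = 154
  V = 94 − 56 = 38
  D = 118 − 5·154 + 38 = -614
  C = 177 + 2·154 − 38 − 2·(-614) = 1675
  F = 55 + 6·154 − 6·38 − 3·1675 = -4274
Policy B (C + 5, D := 152):
  X = 154
  V = 94
  D = 152
  C = 177 + 2·154 − 94 − 2·152 (+5 from intervention) = 92
  F = 55 + 6·154 − 6·94 − 3·92 = 139
F: -4274 − 139 = -4413

-4413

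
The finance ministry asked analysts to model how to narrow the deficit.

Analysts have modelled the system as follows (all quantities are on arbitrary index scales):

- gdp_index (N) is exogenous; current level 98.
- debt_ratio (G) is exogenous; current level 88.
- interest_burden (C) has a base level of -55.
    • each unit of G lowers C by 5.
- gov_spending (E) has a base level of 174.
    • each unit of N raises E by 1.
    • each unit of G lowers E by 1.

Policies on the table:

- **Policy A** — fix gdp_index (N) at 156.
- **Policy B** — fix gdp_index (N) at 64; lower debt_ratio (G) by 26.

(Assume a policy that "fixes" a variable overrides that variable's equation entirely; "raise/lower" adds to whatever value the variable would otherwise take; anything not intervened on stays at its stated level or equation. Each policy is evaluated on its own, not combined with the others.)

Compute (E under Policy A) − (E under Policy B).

Policy A (N := 156):
  N = 156
  G = 88
  E = 174 + 156 − 88 = 242
Policy B (N := 64, G − 26):
  N = 64
  G = 88 − 26 = 62
  E = 174 + 64 − 62 = 176
E: 242 − 176 = 66

66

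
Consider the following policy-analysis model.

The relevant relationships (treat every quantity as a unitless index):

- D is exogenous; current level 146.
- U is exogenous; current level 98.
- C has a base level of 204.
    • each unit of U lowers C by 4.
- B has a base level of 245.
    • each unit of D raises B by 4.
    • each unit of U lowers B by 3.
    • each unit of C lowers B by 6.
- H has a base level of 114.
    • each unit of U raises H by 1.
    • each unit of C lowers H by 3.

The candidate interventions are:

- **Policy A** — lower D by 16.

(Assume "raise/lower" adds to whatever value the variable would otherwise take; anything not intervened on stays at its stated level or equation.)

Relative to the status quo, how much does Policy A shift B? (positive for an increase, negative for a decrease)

Baseline:
  D = 146
  U = 98
  C = 204 − 4·98 = -188
  B = 245 + 4·146 − 3·98 − 6·(-188) = 1663
Policy A (D − 16):
  D = 146 − 16 = 130
  U = 98
  C = 204 − 4·98 = -188
  B = 245 + 4·130 − 3·98 − 6·(-188) = 1599
Change in B: 1599 − 1663 = -64

-64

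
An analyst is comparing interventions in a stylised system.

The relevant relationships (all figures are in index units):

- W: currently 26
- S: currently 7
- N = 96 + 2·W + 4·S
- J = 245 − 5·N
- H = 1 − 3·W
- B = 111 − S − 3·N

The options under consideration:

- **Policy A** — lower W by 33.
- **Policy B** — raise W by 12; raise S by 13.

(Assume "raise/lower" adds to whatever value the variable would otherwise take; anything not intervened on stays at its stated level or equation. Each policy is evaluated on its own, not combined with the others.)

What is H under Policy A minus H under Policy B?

Policy A (W − 33):
  W = 26 − 33 = -7
  H = 1 − 3·(-7) = 22
Policy B (W + 12, S + 13):
  W = 26 + 12 = 38
  H = 1 − 3·38 = -113
H: 22 − (-113) = 135

135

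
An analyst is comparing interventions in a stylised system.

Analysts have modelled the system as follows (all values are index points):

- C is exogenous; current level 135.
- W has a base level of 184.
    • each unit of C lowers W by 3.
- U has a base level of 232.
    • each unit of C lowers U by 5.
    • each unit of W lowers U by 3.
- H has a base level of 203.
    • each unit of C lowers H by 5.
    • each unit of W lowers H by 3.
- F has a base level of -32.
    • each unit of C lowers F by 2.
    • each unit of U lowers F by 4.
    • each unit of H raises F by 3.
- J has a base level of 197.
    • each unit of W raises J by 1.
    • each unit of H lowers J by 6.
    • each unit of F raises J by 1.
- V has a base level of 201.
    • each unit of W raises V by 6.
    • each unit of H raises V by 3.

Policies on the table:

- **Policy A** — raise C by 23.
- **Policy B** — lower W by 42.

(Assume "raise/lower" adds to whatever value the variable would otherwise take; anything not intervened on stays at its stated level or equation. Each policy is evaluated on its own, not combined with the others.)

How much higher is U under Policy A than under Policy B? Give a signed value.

Policy A (C + 23):
  C = 135 + 23 = 158
  W = 184 − 3·158 = -290
  U = 232 − 5·158 − 3·(-290) = 312
Policy B (W − 42):
  C = 135
  W = 184 − 3·135 (−42 from intervention) = -263
  U = 232 − 5·135 − 3·(-263) = 346
U: 312 − 346 = -34

-34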